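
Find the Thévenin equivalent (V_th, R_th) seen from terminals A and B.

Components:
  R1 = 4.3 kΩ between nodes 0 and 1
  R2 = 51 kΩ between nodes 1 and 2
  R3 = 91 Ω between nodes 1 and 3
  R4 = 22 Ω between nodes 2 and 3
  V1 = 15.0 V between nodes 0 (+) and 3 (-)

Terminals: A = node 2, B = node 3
Step 1 — V_th is the open-circuit voltage V_A - V_B (nothing connected across the terminals).
Nodal analysis, taking node 3 as the 0 V reference.
Source V1 fixes V_0 = 15 V.
KCL at each unknown node (sum of currents leaving = 0; resistances in Ω):
  Node 1: (V_1 - 15)/4300 + (V_1 - V_2)/51000 + (V_1 - 0)/91 = 0
  Node 2: (V_2 - V_1)/51000 + (V_2 - 0)/22 = 0
Collecting terms (coefficients in siemens):
  0.01124·V_1 - 0.00001961·V_2 = 0.003488
  0.04547·V_2 - 0.00001961·V_1 = 0
Determinant D = (0.01124)(0.04547) - (-0.00001961)(-0.00001961) = 0.0005112
V_1 = [(0.003488)(0.04547) - (-0.00001961)(0)]/D = 0.3103 V
V_2 = [(0.01124)(0) - (0.003488)(-0.00001961)]/D = 0.0001338 V
V_th = V_2 - V_3 = 0.0001338 - 0 = 0.0001338 V
Step 2 — R_th: zero the source — replace V1 by a short circuit (node 3 merges into node 0) — and find the resistance seen between A (node 2) and B (node 0).
Reduce the network between node 2 (A) and node 0 (B) by series/parallel combination:
  Rp1 = R1 ‖ R3 (parallel, both between nodes 0 and 1) = 1/(1/4300 + 1/91) = 89.11 Ω
  Rs1 = R2 + Rp1 (series, joined only at node 1) = 51000 + 89.11 = 51090 Ω
  Rp2 = R4 ‖ Rs1 (parallel, both between nodes 0 and 2) = 1/(1/22 + 1/51090) = 21.99 Ω
R_th = 21.99 Ω

Final answer: V_th = 0.0001338 V, R_th = 21.99 Ω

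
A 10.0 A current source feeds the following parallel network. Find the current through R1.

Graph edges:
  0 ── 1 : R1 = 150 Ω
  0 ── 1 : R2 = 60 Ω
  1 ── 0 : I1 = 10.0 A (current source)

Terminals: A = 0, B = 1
All resistors sit directly between nodes 0 and 1, so they are in parallel and share one voltage V; the full source current 10 A splits among them.
1/R_par = 1/150 + 1/60 = 0.02333 S  =>  R_par = 42.86 Ω
V = I × R_par = 10 × 42.86 = 428.6 V
I_R1 = V/R1 = 428.6/150 = 2.857 A

Final answer: 2.857 A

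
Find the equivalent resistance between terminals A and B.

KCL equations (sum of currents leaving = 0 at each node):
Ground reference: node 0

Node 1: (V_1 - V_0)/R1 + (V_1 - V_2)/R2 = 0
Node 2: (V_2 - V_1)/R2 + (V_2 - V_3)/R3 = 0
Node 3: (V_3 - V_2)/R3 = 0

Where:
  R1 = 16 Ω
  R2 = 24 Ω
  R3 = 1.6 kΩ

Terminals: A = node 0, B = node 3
Reduce the network between node 0 (A) and node 3 (B) by series/parallel combination:
  Rs1 = R1 + R2 (series, joined only at node 1) = 16 + 24 = 40 Ω
  Rs2 = R3 + Rs1 (series, joined only at node 2) = 1600 + 40 = 1640 Ω
R_eq = 1.64 kΩ

Final answer: 1.64 kΩ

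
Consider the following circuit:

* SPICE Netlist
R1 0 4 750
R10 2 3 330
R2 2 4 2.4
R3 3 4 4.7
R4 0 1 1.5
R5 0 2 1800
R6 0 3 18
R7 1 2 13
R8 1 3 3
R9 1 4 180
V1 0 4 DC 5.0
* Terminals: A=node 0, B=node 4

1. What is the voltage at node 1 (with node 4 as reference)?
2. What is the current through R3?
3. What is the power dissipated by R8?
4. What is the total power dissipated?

Nodal analysis, taking node 4 as the 0 V reference.
Source V1 fixes V_0 = 5 V.
KCL at each unknown node (sum of currents leaving = 0; resistances in Ω):
  Node 1: (V_1 - 5)/1.5 + (V_1 - V_2)/13 + (V_1 - V_3)/3 + (V_1 - 0)/180 = 0
  Node 2: (V_2 - 0)/2.4 + (V_2 - 5)/1800 + (V_2 - V_1)/13 + (V_2 - V_3)/330 = 0
  Node 3: (V_3 - 0)/4.7 + (V_3 - 5)/18 + (V_3 - V_1)/3 + (V_3 - V_2)/330 = 0
Collecting terms (coefficients in siemens):
  1.082·V_1 - 0.07692·V_2 - 0.3333·V_3 = 3.333
  0.4972·V_2 - 0.07692·V_1 - 0.00303·V_3 = 0.002778
  0.6047·V_3 - 0.3333·V_1 - 0.00303·V_2 = 0.2778
Solving these 3 simultaneous equations (Gaussian elimination) gives:
  V_1 = 3.934 V, V_2 = 0.6304 V, V_3 = 2.631 V
Part 1:
  Read off the nodal solution: V_1 = 3.934 V
Part 2:
  I_R3 = (V_3 - V_4)/R3 = (2.631 - 0)/4.7 = 0.5599 A
  Magnitude: I_R3 = 0.5599 A
Part 3:
  I_R8 = (V_1 - V_3)/R8 = (3.934 - 2.631)/3 = 0.4343 A
  P_R8 = I_R8² × R8 = (0.4343)² × 3 = 0.566 W
Part 4:
  Power in each resistor, P = (ΔV)²/R:
    P_R1 = (5 - 0)²/750 = 0.03333 W
    P_R2 = (0.6304 - 0)²/2.4 = 0.1656 W
    P_R3 = (2.631 - 0)²/4.7 = 1.473 W
    P_R4 = (5 - 3.934)²/1.5 = 0.7569 W
    P_R5 = (5 - 0.6304)²/1800 = 0.01061 W
    P_R6 = (5 - 2.631)²/18 = 0.3117 W
    P_R7 = (3.934 - 0.6304)²/13 = 0.8398 W
    P_R8 = (3.934 - 2.631)²/3 = 0.566 W
    P_R9 = (3.934 - 0)²/180 = 0.086 W
    P_R10 = (0.6304 - 2.631)²/330 = 0.01213 W
  P_total = P_R1 + P_R2 + P_R3 + P_R4 + P_R5 + P_R6 + P_R7 + P_R8 + P_R9 + P_R10 = 4.255 W

Final answers:
1. V_1 = 3.934 V
2. I_R3 = 0.5599 A
3. P_R8 = 0.566 W
4. P_total = 4.255 W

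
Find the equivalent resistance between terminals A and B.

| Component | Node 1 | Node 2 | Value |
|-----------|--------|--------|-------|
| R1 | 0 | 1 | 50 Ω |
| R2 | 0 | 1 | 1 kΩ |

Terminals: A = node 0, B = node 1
Reduce the network between node 0 (A) and node 1 (B) by series/parallel combination:
  Rp1 = R1 ‖ R2 (parallel, both between nodes 0 and 1) = 1/(1/50 + 1/1000) = 47.62 Ω
R_eq = 47.62 Ω

Final answer: 47.62 Ω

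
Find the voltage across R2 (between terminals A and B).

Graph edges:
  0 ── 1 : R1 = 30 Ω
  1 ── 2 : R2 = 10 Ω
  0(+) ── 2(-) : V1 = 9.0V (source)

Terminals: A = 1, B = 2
R1 and R2 are in series across V1 (node 0 → node 1 → node 2), and the output A–B is taken across R2, so this is a voltage divider.
Series current: I = V1/(R1 + R2) = 9/(30 + 10) = 9/40 = 0.225 A
V_R2 = I × R2 = V1 × R2/(R1 + R2) = 9 × 10/40 = 2.25 V

Final answer: 2.25 V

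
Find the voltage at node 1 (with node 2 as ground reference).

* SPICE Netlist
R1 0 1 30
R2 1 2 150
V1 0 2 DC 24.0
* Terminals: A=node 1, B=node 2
Nodal analysis, taking node 2 as the 0 V reference.
Source V1 fixes V_0 = 24 V.
KCL at each unknown node (sum of currents leaving = 0; resistances in Ω):
  Node 1: (V_1 - 24)/30 + (V_1 - 0)/150 = 0
Collecting terms: 0.04 × V_1 = 0.8  =>  V_1 = 20 V
The requested potential is V_1 = 20 V.

Final answer: V_1 = 20 V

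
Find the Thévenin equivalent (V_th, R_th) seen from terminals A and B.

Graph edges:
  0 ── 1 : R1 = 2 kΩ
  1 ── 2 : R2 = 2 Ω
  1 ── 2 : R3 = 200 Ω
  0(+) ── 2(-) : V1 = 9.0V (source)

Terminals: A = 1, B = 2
Step 1 — V_th is the open-circuit voltage V_A - V_B (nothing connected across the terminals).
Nodal analysis, taking node 2 as the 0 V reference.
Source V1 fixes V_0 = 9 V.
KCL at each unknown node (sum of currents leaving = 0; resistances in Ω):
  Node 1: (V_1 - 9)/2000 + (V_1 - 0)/2 + (V_1 - 0)/200 = 0
Collecting terms: 0.5055 × V_1 = 0.0045  =>  V_1 = 0.008902 V
V_th = V_1 - V_2 = 0.008902 - 0 = 0.008902 V
Step 2 — R_th: zero the source — replace V1 by a short circuit (node 2 merges into node 0) — and find the resistance seen between A (node 1) and B (node 0).
Reduce the network between node 1 (A) and node 0 (B) by series/parallel combination:
  Rp1 = R1 ‖ R2 ‖ R3 (parallel, all between nodes 0 and 1) = 1/(1/2000 + 1/2 + 1/200) = 1.978 Ω
R_th = 1.978 Ω

Final answer: V_th = 0.008902 V, R_th = 1.978 Ω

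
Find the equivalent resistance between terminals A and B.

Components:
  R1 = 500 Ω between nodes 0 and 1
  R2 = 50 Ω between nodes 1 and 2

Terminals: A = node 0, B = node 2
Reduce the network between node 0 (A) and node 2 (B) by series/parallel combination:
  Rs1 = R1 + R2 (series, joined only at node 1) = 500 + 50 = 550 Ω
R_eq = 550 Ω

Final answer: 550 Ω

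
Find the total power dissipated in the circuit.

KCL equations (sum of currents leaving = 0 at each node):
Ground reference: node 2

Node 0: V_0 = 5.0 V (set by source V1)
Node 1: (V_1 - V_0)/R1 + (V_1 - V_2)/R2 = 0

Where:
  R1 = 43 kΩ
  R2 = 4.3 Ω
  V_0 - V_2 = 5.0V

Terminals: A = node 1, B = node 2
Nodal analysis, taking node 2 as the 0 V reference.
Source V1 fixes V_0 = 5 V.
KCL at each unknown node (sum of currents leaving = 0; resistances in Ω):
  Node 1: (V_1 - 5)/43000 + (V_1 - 0)/4.3 = 0
Collecting terms: 0.2326 × V_1 = 0.0001163  =>  V_1 = 0.0005 V
Power in each resistor, P = (ΔV)²/R:
  P_R1 = (5 - 0.0005)²/43000 = 0.0005813 W
  P_R2 = (0.0005 - 0)²/4.3 = 0.00000005813 W
P_total = P_R1 + P_R2 = 0.0005813 W

Final answer: 0.0005813 W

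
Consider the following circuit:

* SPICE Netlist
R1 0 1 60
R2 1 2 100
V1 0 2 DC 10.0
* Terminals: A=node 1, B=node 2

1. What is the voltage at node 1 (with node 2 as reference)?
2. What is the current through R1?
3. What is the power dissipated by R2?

Nodal analysis, taking node 2 as the 0 V reference.
Source V1 fixes V_0 = 10 V.
KCL at each unknown node (sum of currents leaving = 0; resistances in Ω):
  Node 1: (V_1 - 10)/60 + (V_1 - 0)/100 = 0
Collecting terms: 0.02667 × V_1 = 0.1667  =>  V_1 = 6.25 V
Part 1:
  Read off the nodal solution: V_1 = 6.25 V
Part 2:
  I_R1 = (V_0 - V_1)/R1 = (10 - 6.25)/60 = 0.0625 A
  Magnitude: I_R1 = 0.0625 A
Part 3:
  I_R2 = (V_1 - V_2)/R2 = (6.25 - 0)/100 = 0.0625 A
  P_R2 = I_R2² × R2 = (0.0625)² × 100 = 0.3906 W

Final answers:
1. V_1 = 6.25 V
2. I_R1 = 0.0625 A
3. P_R2 = 0.3906 W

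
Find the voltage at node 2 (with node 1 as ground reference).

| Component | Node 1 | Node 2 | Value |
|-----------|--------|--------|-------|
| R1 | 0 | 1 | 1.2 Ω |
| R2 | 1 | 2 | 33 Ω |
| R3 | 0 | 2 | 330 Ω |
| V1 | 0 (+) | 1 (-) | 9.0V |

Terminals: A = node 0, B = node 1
Nodal analysis, taking node 1 as the 0 V reference.
Source V1 fixes V_0 = 9 V.
KCL at each unknown node (sum of currents leaving = 0; resistances in Ω):
  Node 2: (V_2 - 0)/33 + (V_2 - 9)/330 = 0
Collecting terms: 0.03333 × V_2 = 0.02727  =>  V_2 = 0.8182 V
The requested potential is V_2 = 0.8182 V.

Final answer: V_2 = 0.8182 V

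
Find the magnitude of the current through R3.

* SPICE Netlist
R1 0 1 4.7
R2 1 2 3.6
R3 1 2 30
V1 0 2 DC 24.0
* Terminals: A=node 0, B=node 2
Nodal analysis, taking node 2 as the 0 V reference.
Source V1 fixes V_0 = 24 V.
KCL at each unknown node (sum of currents leaving = 0; resistances in Ω):
  Node 1: (V_1 - 24)/4.7 + (V_1 - 0)/3.6 + (V_1 - 0)/30 = 0
Collecting terms: 0.5239 × V_1 = 5.106  =>  V_1 = 9.747 V
I_R3 = (V_1 - V_2)/R3 = (9.747 - 0)/30 = 0.3249 A
|I_R3| = 0.3249 A

Final answer: |I_R3| = 0.3249 A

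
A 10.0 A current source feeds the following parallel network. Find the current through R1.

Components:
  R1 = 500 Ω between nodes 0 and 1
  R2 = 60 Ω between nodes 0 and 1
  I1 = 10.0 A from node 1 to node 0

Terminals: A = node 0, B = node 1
All resistors sit directly between nodes 0 and 1, so they are in parallel and share one voltage V; the full source current 10 A splits among them.
1/R_par = 1/500 + 1/60 = 0.01867 S  =>  R_par = 53.57 Ω
V = I × R_par = 10 × 53.57 = 535.7 V
I_R1 = V/R1 = 535.7/500 = 1.071 A

Final answer: 1.071 A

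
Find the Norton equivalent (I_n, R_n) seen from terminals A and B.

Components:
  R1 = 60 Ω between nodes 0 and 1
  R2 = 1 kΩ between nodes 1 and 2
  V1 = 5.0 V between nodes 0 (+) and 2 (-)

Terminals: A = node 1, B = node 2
Find the Thévenin equivalent first; then I_n = V_th/R_th and R_n = R_th.
Step 1 — V_th is the open-circuit voltage V_A - V_B (nothing connected across the terminals).
Nodal analysis, taking node 2 as the 0 V reference.
Source V1 fixes V_0 = 5 V.
KCL at each unknown node (sum of currents leaving = 0; resistances in Ω):
  Node 1: (V_1 - 5)/60 + (V_1 - 0)/1000 = 0
Collecting terms: 0.01767 × V_1 = 0.08333  =>  V_1 = 4.717 V
V_th = V_1 - V_2 = 4.717 - 0 = 4.717 V
Step 2 — R_th: zero the source — replace V1 by a short circuit (node 2 merges into node 0) — and find the resistance seen between A (node 1) and B (node 0).
Reduce the network between node 1 (A) and node 0 (B) by series/parallel combination:
  Rp1 = R1 ‖ R2 (parallel, both between nodes 0 and 1) = 1/(1/60 + 1/1000) = 56.6 Ω
R_th = 56.6 Ω
I_n = V_th/R_th = 4.717/56.6 = 0.08333 A, and R_n = R_th = 56.6 Ω

Final answer: I_n = 0.08333 A, R_n = 56.6 Ω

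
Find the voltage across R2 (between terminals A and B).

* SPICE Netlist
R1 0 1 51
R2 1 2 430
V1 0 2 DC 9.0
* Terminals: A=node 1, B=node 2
R1 and R2 are in series across V1 (node 0 → node 1 → node 2), and the output A–B is taken across R2, so this is a voltage divider.
Series current: I = V1/(R1 + R2) = 9/(51 + 430) = 9/481 = 0.01871 A
V_R2 = I × R2 = V1 × R2/(R1 + R2) = 9 × 430/481 = 8.046 V

Final answer: 8.046 V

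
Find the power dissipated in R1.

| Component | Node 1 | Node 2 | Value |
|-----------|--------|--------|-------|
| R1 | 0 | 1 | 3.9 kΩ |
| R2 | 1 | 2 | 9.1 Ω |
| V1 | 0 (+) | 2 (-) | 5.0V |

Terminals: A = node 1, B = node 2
Nodal analysis, taking node 2 as the 0 V reference.
Source V1 fixes V_0 = 5 V.
KCL at each unknown node (sum of currents leaving = 0; resistances in Ω):
  Node 1: (V_1 - 5)/3900 + (V_1 - 0)/9.1 = 0
Collecting terms: 0.1101 × V_1 = 0.001282  =>  V_1 = 0.01164 V
I_R1 = (V_0 - V_1)/R1 = (5 - 0.01164)/3900 = 0.001279 A
P_R1 = I_R1² × R1 = (0.001279)² × 3900 = 0.00638 W

Final answer: 0.00638 W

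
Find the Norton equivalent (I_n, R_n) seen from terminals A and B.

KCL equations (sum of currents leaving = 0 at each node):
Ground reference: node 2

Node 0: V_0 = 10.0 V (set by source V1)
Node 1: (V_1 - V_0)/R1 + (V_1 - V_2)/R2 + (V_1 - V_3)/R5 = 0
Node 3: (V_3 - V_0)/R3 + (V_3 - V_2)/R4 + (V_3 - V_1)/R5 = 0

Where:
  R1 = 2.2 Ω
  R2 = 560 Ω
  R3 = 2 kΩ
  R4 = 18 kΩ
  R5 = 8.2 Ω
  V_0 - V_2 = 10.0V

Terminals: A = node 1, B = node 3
Find the Thévenin equivalent first; then I_n = V_th/R_th and R_n = R_th.
Step 1 — V_th is the open-circuit voltage V_A - V_B (nothing connected across the terminals).
Nodal analysis, taking node 2 as the 0 V reference.
Source V1 fixes V_0 = 10 V.
KCL at each unknown node (sum of currents leaving = 0; resistances in Ω):
  Node 1: (V_1 - 10)/2.2 + (V_1 - 0)/560 + (V_1 - V_3)/8.2 = 0
  Node 3: (V_3 - 10)/2000 + (V_3 - 0)/18000 + (V_3 - V_1)/8.2 = 0
Collecting terms (coefficients in siemens):
  0.5783·V_1 - 0.122·V_3 = 4.545
  0.1225·V_3 - 0.122·V_1 = 0.005
Determinant D = (0.5783)(0.1225) - (-0.122)(-0.122) = 0.05597
V_1 = [(4.545)(0.1225) - (-0.122)(0.005)]/D = 9.96 V
V_3 = [(0.5783)(0.005) - (4.545)(-0.122)]/D = 9.955 V
V_th = V_1 - V_3 = 9.96 - 9.955 = 0.004352 V
Step 2 — R_th: zero the source — replace V1 by a short circuit (node 2 merges into node 0) — and find the resistance seen between A (node 1) and B (node 3).
Reduce the network between node 1 (A) and node 3 (B) by series/parallel combination:
  Rp1 = R1 ‖ R2 (parallel, both between nodes 0 and 1) = 1/(1/2.2 + 1/560) = 2.191 Ω
  Rp2 = R3 ‖ R4 (parallel, both between nodes 0 and 3) = 1/(1/2000 + 1/18000) = 1800 Ω
  Rs1 = Rp1 + Rp2 (series, joined only at node 0) = 2.191 + 1800 = 1802 Ω
  Rp3 = R5 ‖ Rs1 (parallel, both between nodes 1 and 3) = 1/(1/8.2 + 1/1802) = 8.163 Ω
R_th = 8.163 Ω
I_n = V_th/R_th = 0.004352/8.163 = 0.0005332 A, and R_n = R_th = 8.163 Ω

Final answer: I_n = 0.0005332 A, R_n = 8.163 Ω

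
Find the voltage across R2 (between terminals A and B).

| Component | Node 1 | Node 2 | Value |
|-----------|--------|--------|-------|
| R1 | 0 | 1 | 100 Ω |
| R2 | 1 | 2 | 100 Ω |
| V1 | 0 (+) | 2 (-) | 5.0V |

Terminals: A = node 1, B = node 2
R1 and R2 are in series across V1 (node 0 → node 1 → node 2), and the output A–B is taken across R2, so this is a voltage divider.
Series current: I = V1/(R1 + R2) = 5/(100 + 100) = 5/200 = 0.025 A
V_R2 = I × R2 = V1 × R2/(R1 + R2) = 5 × 100/200 = 2.5 V

Final answer: 2.5 V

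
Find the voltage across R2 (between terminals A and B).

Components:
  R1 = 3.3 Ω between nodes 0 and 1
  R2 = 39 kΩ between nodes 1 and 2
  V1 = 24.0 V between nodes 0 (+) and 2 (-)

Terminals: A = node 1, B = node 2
R1 and R2 are in series across V1 (node 0 → node 1 → node 2), and the output A–B is taken across R2, so this is a voltage divider.
Series current: I = V1/(R1 + R2) = 24/(3.3 + 39000) = 24/39000 = 0.0006153 A
V_R2 = I × R2 = V1 × R2/(R1 + R2) = 24 × 39000/39000 = 24 V

Final answer: 24 V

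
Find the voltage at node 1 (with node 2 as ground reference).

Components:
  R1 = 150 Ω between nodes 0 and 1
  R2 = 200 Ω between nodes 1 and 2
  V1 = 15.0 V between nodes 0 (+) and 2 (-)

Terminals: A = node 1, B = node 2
Nodal analysis, taking node 2 as the 0 V reference.
Source V1 fixes V_0 = 15 V.
KCL at each unknown node (sum of currents leaving = 0; resistances in Ω):
  Node 1: (V_1 - 15)/150 + (V_1 - 0)/200 = 0
Collecting terms: 0.01167 × V_1 = 0.1  =>  V_1 = 8.571 V
The requested potential is V_1 = 8.571 V.

Final answer: V_1 = 8.571 V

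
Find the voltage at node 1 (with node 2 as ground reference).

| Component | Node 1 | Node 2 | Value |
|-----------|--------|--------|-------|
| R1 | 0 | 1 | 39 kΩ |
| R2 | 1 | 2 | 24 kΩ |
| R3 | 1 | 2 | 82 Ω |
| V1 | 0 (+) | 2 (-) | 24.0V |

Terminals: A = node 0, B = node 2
Nodal analysis, taking node 2 as the 0 V reference.
Source V1 fixes V_0 = 24 V.
KCL at each unknown node (sum of currents leaving = 0; resistances in Ω):
  Node 1: (V_1 - 24)/39000 + (V_1 - 0)/24000 + (V_1 - 0)/82 = 0
Collecting terms: 0.01226 × V_1 = 0.0006154  =>  V_1 = 0.05018 V
The requested potential is V_1 = 0.05018 V.

Final answer: V_1 = 0.05018 V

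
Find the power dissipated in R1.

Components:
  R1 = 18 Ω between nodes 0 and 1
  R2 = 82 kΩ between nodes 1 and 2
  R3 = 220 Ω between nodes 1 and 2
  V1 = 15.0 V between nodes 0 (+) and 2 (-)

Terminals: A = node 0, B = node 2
Nodal analysis, taking node 2 as the 0 V reference.
Source V1 fixes V_0 = 15 V.
KCL at each unknown node (sum of currents leaving = 0; resistances in Ω):
  Node 1: (V_1 - 15)/18 + (V_1 - 0)/82000 + (V_1 - 0)/220 = 0
Collecting terms: 0.06011 × V_1 = 0.8333  =>  V_1 = 13.86 V
I_R1 = (V_0 - V_1)/R1 = (15 - 13.86)/18 = 0.06318 A
P_R1 = I_R1² × R1 = (0.06318)² × 18 = 0.07185 W

Final answer: 0.07185 W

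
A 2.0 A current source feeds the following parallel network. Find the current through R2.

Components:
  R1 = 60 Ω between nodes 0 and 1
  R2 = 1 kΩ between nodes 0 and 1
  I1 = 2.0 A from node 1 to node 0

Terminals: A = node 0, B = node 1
All resistors sit directly between nodes 0 and 1, so they are in parallel and share one voltage V; the full source current 2 A splits among them.
1/R_par = 1/60 + 1/1000 = 0.01767 S  =>  R_par = 56.6 Ω
V = I × R_par = 2 × 56.6 = 113.2 V
I_R2 = V/R2 = 113.2/1000 = 0.1132 A

Final answer: 0.1132 A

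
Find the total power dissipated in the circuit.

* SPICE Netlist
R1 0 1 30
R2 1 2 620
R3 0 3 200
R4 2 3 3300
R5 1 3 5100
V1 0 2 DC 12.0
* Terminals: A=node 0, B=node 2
Nodal analysis, taking node 2 as the 0 V reference.
Source V1 fixes V_0 = 12 V.
KCL at each unknown node (sum of currents leaving = 0; resistances in Ω):
  Node 1: (V_1 - 12)/30 + (V_1 - 0)/620 + (V_1 - V_3)/5100 = 0
  Node 3: (V_3 - 12)/200 + (V_3 - 0)/3300 + (V_3 - V_1)/5100 = 0
Collecting terms (coefficients in siemens):
  0.03514·V_1 - 0.0001961·V_3 = 0.4
  0.005499·V_3 - 0.0001961·V_1 = 0.06
Determinant D = (0.03514)(0.005499) - (-0.0001961)(-0.0001961) = 0.0001932
V_1 = [(0.4)(0.005499) - (-0.0001961)(0.06)]/D = 11.45 V
V_3 = [(0.03514)(0.06) - (0.4)(-0.0001961)]/D = 11.32 V
Power in each resistor, P = (ΔV)²/R:
  P_R1 = (12 - 11.45)²/30 = 0.01025 W
  P_R2 = (11.45 - 0)²/620 = 0.2113 W
  P_R3 = (12 - 11.32)²/200 = 0.002319 W
  P_R4 = (0 - 11.32)²/3300 = 0.03882 W
  P_R5 = (11.45 - 11.32)²/5100 = 0.000003137 W
P_total = P_R1 + P_R2 + P_R3 + P_R4 + P_R5 = 0.2627 W

Final answer: 0.2627 W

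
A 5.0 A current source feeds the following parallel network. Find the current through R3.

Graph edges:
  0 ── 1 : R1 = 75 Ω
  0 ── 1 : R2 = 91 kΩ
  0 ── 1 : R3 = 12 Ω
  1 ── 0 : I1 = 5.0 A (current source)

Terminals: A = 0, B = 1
All resistors sit directly between nodes 0 and 1, so they are in parallel and share one voltage V; the full source current 5 A splits among them.
1/R_par = 1/75 + 1/91000 + 1/12 = 0.09668 S  =>  R_par = 10.34 Ω
V = I × R_par = 5 × 10.34 = 51.72 V
I_R3 = V/R3 = 51.72/12 = 4.31 A

Final answer: 4.31 A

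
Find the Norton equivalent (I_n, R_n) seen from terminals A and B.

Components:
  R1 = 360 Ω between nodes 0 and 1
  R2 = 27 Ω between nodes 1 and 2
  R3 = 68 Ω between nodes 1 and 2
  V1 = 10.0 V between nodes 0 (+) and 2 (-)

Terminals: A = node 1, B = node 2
Find the Thévenin equivalent first; then I_n = V_th/R_th and R_n = R_th.
Step 1 — V_th is the open-circuit voltage V_A - V_B (nothing connected across the terminals).
Nodal analysis, taking node 2 as the 0 V reference.
Source V1 fixes V_0 = 10 V.
KCL at each unknown node (sum of currents leaving = 0; resistances in Ω):
  Node 1: (V_1 - 10)/360 + (V_1 - 0)/27 + (V_1 - 0)/68 = 0
Collecting terms: 0.05452 × V_1 = 0.02778  =>  V_1 = 0.5095 V
V_th = V_1 - V_2 = 0.5095 - 0 = 0.5095 V
Step 2 — R_th: zero the source — replace V1 by a short circuit (node 2 merges into node 0) — and find the resistance seen between A (node 1) and B (node 0).
Reduce the network between node 1 (A) and node 0 (B) by series/parallel combination:
  Rp1 = R1 ‖ R2 ‖ R3 (parallel, all between nodes 0 and 1) = 1/(1/360 + 1/27 + 1/68) = 18.34 Ω
R_th = 18.34 Ω
I_n = V_th/R_th = 0.5095/18.34 = 0.02778 A, and R_n = R_th = 18.34 Ω

Final answer: I_n = 0.02778 A, R_n = 18.34 Ω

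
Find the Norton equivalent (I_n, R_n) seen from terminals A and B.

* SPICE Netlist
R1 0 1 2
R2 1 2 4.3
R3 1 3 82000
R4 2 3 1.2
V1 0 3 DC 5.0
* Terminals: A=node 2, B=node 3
Find the Thévenin equivalent first; then I_n = V_th/R_th and R_n = R_th.
Step 1 — V_th is the open-circuit voltage V_A - V_B (nothing connected across the terminals).
Nodal analysis, taking node 3 as the 0 V reference.
Source V1 fixes V_0 = 5 V.
KCL at each unknown node (sum of currents leaving = 0; resistances in Ω):
  Node 1: (V_1 - 5)/2 + (V_1 - V_2)/4.3 + (V_1 - 0)/82000 = 0
  Node 2: (V_2 - V_1)/4.3 + (V_2 - 0)/1.2 = 0
Collecting terms (coefficients in siemens):
  0.7326·V_1 - 0.2326·V_2 = 2.5
  1.066·V_2 - 0.2326·V_1 = 0
Determinant D = (0.7326)(1.066) - (-0.2326)(-0.2326) = 0.7268
V_1 = [(2.5)(1.066) - (-0.2326)(0)]/D = 3.667 V
V_2 = [(0.7326)(0) - (2.5)(-0.2326)]/D = 0.8 V
V_th = V_2 - V_3 = 0.8 - 0 = 0.8 V
Step 2 — R_th: zero the source — replace V1 by a short circuit (node 3 merges into node 0) — and find the resistance seen between A (node 2) and B (node 0).
Reduce the network between node 2 (A) and node 0 (B) by series/parallel combination:
  Rp1 = R1 ‖ R3 (parallel, both between nodes 0 and 1) = 1/(1/2 + 1/82000) = 2 Ω
  Rs1 = R2 + Rp1 (series, joined only at node 1) = 4.3 + 2 = 6.3 Ω
  Rp2 = R4 ‖ Rs1 (parallel, both between nodes 0 and 2) = 1/(1/1.2 + 1/6.3) = 1.008 Ω
R_th = 1.008 Ω
I_n = V_th/R_th = 0.8/1.008 = 0.7936 A, and R_n = R_th = 1.008 Ω

Final answer: I_n = 0.7936 A, R_n = 1.008 Ω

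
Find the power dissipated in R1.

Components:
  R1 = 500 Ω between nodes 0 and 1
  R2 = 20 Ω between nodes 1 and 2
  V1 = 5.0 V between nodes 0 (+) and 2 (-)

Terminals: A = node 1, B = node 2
Nodal analysis, taking node 2 as the 0 V reference.
Source V1 fixes V_0 = 5 V.
KCL at each unknown node (sum of currents leaving = 0; resistances in Ω):
  Node 1: (V_1 - 5)/500 + (V_1 - 0)/20 = 0
Collecting terms: 0.052 × V_1 = 0.01  =>  V_1 = 0.1923 V
I_R1 = (V_0 - V_1)/R1 = (5 - 0.1923)/500 = 0.009615 A
P_R1 = I_R1² × R1 = (0.009615)² × 500 = 0.04623 W

Final answer: 0.04623 W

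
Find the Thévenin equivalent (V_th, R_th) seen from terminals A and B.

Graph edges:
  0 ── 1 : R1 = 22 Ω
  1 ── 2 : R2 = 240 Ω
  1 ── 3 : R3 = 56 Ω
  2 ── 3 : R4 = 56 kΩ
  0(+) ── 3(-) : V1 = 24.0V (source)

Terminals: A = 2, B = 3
Step 1 — V_th is the open-circuit voltage V_A - V_B (nothing connected across the terminals).
Nodal analysis, taking node 3 as the 0 V reference.
Source V1 fixes V_0 = 24 V.
KCL at each unknown node (sum of currents leaving = 0; resistances in Ω):
  Node 1: (V_1 - 24)/22 + (V_1 - V_2)/240 + (V_1 - 0)/56 = 0
  Node 2: (V_2 - V_1)/240 + (V_2 - 0)/56000 = 0
Collecting terms (coefficients in siemens):
  0.06748·V_1 - 0.004167·V_2 = 1.091
  0.004185·V_2 - 0.004167·V_1 = 0
Determinant D = (0.06748)(0.004185) - (-0.004167)(-0.004167) = 0.000265
V_1 = [(1.091)(0.004185) - (-0.004167)(0)]/D = 17.23 V
V_2 = [(0.06748)(0) - (1.091)(-0.004167)]/D = 17.15 V
V_th = V_2 - V_3 = 17.15 - 0 = 17.15 V
Step 2 — R_th: zero the source — replace V1 by a short circuit (node 3 merges into node 0) — and find the resistance seen between A (node 2) and B (node 0).
Reduce the network between node 2 (A) and node 0 (B) by series/parallel combination:
  Rp1 = R1 ‖ R3 (parallel, both between nodes 0 and 1) = 1/(1/22 + 1/56) = 15.79 Ω
  Rs1 = R2 + Rp1 (series, joined only at node 1) = 240 + 15.79 = 255.8 Ω
  Rp2 = R4 ‖ Rs1 (parallel, both between nodes 0 and 2) = 1/(1/56000 + 1/255.8) = 254.6 Ω
R_th = 254.6 Ω

Final answer: V_th = 17.15 V, R_th = 254.6 Ω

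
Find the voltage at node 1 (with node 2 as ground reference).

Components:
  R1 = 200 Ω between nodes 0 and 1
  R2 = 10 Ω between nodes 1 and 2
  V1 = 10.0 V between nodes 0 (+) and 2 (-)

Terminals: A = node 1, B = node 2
Nodal analysis, taking node 2 as the 0 V reference.
Source V1 fixes V_0 = 10 V.
KCL at each unknown node (sum of currents leaving = 0; resistances in Ω):
  Node 1: (V_1 - 10)/200 + (V_1 - 0)/10 = 0
Collecting terms: 0.105 × V_1 = 0.05  =>  V_1 = 0.4762 V
The requested potential is V_1 = 0.4762 V.

Final answer: V_1 = 0.4762 V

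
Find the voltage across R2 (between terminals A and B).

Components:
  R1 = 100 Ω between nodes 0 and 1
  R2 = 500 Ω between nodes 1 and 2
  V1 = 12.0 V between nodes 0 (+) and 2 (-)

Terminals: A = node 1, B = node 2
R1 and R2 are in series across V1 (node 0 → node 1 → node 2), and the output A–B is taken across R2, so this is a voltage divider.
Series current: I = V1/(R1 + R2) = 12/(100 + 500) = 12/600 = 0.02 A
V_R2 = I × R2 = V1 × R2/(R1 + R2) = 12 × 500/600 = 10 V

Final answer: 10 V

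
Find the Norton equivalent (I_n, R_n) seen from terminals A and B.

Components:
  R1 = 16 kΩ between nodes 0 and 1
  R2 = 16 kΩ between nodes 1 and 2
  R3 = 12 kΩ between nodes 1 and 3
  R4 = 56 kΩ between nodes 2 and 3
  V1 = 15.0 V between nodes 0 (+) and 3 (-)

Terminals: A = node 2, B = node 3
Find the Thévenin equivalent first; then I_n = V_th/R_th and R_n = R_th.
Step 1 — V_th is the open-circuit voltage V_A - V_B (nothing connected across the terminals).
Nodal analysis, taking node 3 as the 0 V reference.
Source V1 fixes V_0 = 15 V.
KCL at each unknown node (sum of currents leaving = 0; resistances in Ω):
  Node 1: (V_1 - 15)/16000 + (V_1 - V_2)/16000 + (V_1 - 0)/12000 = 0
  Node 2: (V_2 - V_1)/16000 + (V_2 - 0)/56000 = 0
Collecting terms (coefficients in siemens):
  0.0002083·V_1 - 0.0000625·V_2 = 0.0009375
  0.00008036·V_2 - 0.0000625·V_1 = 0
Determinant D = (0.0002083)(0.00008036) - (-0.0000625)(-0.0000625) = 0.00000001283
V_1 = [(0.0009375)(0.00008036) - (-0.0000625)(0)]/D = 5.87 V
V_2 = [(0.0002083)(0) - (0.0009375)(-0.0000625)]/D = 4.565 V
V_th = V_2 - V_3 = 4.565 - 0 = 4.565 V
Step 2 — R_th: zero the source — replace V1 by a short circuit (node 3 merges into node 0) — and find the resistance seen between A (node 2) and B (node 0).
Reduce the network between node 2 (A) and node 0 (B) by series/parallel combination:
  Rp1 = R1 ‖ R3 (parallel, both between nodes 0 and 1) = 1/(1/16000 + 1/12000) = 6857 Ω
  Rs1 = R2 + Rp1 (series, joined only at node 1) = 16000 + 6857 = 22860 Ω
  Rp2 = R4 ‖ Rs1 (parallel, both between nodes 0 and 2) = 1/(1/56000 + 1/22860) = 16230 Ω
R_th = 16.23 kΩ
I_n = V_th/R_th = 4.565/16230 = 0.0002812 A, and R_n = R_th = 16.23 kΩ

Final answer: I_n = 0.0002812 A, R_n = 16.23 kΩ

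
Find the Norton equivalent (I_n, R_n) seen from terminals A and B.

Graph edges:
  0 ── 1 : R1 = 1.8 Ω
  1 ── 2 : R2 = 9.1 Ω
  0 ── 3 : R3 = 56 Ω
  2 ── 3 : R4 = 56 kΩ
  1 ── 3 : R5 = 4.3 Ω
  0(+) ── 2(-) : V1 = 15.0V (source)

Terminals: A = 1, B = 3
Find the Thévenin equivalent first; then I_n = V_th/R_th and R_n = R_th.
Step 1 — V_th is the open-circuit voltage V_A - V_B (nothing connected across the terminals).
Nodal analysis, taking node 2 as the 0 V reference.
Source V1 fixes V_0 = 15 V.
KCL at each unknown node (sum of currents leaving = 0; resistances in Ω):
  Node 1: (V_1 - 15)/1.8 + (V_1 - 0)/9.1 + (V_1 - V_3)/4.3 = 0
  Node 3: (V_3 - 15)/56 + (V_3 - 0)/56000 + (V_3 - V_1)/4.3 = 0
Collecting terms (coefficients in siemens):
  0.898·V_1 - 0.2326·V_3 = 8.333
  0.2504·V_3 - 0.2326·V_1 = 0.2679
Determinant D = (0.898)(0.2504) - (-0.2326)(-0.2326) = 0.1708
V_1 = [(8.333)(0.2504) - (-0.2326)(0.2679)]/D = 12.58 V
V_3 = [(0.898)(0.2679) - (8.333)(-0.2326)]/D = 12.75 V
V_th = V_1 - V_3 = 12.58 - 12.75 = -0.1715 V
Step 2 — R_th: zero the source — replace V1 by a short circuit (node 2 merges into node 0) — and find the resistance seen between A (node 1) and B (node 3).
Reduce the network between node 1 (A) and node 3 (B) by series/parallel combination:
  Rp1 = R1 ‖ R2 (parallel, both between nodes 0 and 1) = 1/(1/1.8 + 1/9.1) = 1.503 Ω
  Rp2 = R3 ‖ R4 (parallel, both between nodes 0 and 3) = 1/(1/56 + 1/56000) = 55.94 Ω
  Rs1 = Rp1 + Rp2 (series, joined only at node 0) = 1.503 + 55.94 = 57.45 Ω
  Rp3 = R5 ‖ Rs1 (parallel, both between nodes 1 and 3) = 1/(1/4.3 + 1/57.45) = 4.001 Ω
R_th = 4.001 Ω
I_n = V_th/R_th = -0.1715/4.001 = -0.04286 A, and R_n = R_th = 4.001 Ω

Final answer: I_n = -0.04286 A, R_n = 4.001 Ω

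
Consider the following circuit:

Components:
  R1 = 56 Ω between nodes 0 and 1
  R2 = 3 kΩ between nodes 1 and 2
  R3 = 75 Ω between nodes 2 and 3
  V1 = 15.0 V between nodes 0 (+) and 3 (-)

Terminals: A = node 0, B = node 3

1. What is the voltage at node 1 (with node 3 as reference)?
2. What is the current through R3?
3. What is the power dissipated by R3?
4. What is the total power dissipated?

Nodal analysis, taking node 3 as the 0 V reference.
Source V1 fixes V_0 = 15 V.
KCL at each unknown node (sum of currents leaving = 0; resistances in Ω):
  Node 1: (V_1 - 15)/56 + (V_1 - V_2)/3000 = 0
  Node 2: (V_2 - V_1)/3000 + (V_2 - 0)/75 = 0
Collecting terms (coefficients in siemens):
  0.01819·V_1 - 0.0003333·V_2 = 0.2679
  0.01367·V_2 - 0.0003333·V_1 = 0
Determinant D = (0.01819)(0.01367) - (-0.0003333)(-0.0003333) = 0.0002485
V_1 = [(0.2679)(0.01367) - (-0.0003333)(0)]/D = 14.73 V
V_2 = [(0.01819)(0) - (0.2679)(-0.0003333)]/D = 0.3593 V
Part 1:
  Read off the nodal solution: V_1 = 14.73 V
Part 2:
  I_R3 = (V_2 - V_3)/R3 = (0.3593 - 0)/75 = 0.004791 A
  Magnitude: I_R3 = 0.004791 A
Part 3:
  I_R3 = (V_2 - V_3)/R3 = (0.3593 - 0)/75 = 0.004791 A
  P_R3 = I_R3² × R3 = (0.004791)² × 75 = 0.001721 W
Part 4:
  Power in each resistor, P = (ΔV)²/R:
    P_R1 = (15 - 14.73)²/56 = 0.001285 W
    P_R2 = (14.73 - 0.3593)²/3000 = 0.06886 W
    P_R3 = (0.3593 - 0)²/75 = 0.001721 W
  P_total = P_R1 + P_R2 + P_R3 = 0.07186 W

Final answers:
1. V_1 = 14.73 V
2. I_R3 = 0.004791 A
3. P_R3 = 0.001721 W
4. P_total = 0.07186 W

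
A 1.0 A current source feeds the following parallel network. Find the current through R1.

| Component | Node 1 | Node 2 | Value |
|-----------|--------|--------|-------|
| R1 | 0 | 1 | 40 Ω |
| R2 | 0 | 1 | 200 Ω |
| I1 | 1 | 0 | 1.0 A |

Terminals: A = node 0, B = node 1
All resistors sit directly between nodes 0 and 1, so they are in parallel and share one voltage V; the full source current 1 A splits among them.
1/R_par = 1/40 + 1/200 = 0.03 S  =>  R_par = 33.33 Ω
V = I × R_par = 1 × 33.33 = 33.33 V
I_R1 = V/R1 = 33.33/40 = 0.8333 A

Final answer: 0.8333 A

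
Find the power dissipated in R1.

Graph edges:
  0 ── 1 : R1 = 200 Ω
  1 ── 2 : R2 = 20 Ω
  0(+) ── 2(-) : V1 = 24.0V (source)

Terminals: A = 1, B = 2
Nodal analysis, taking node 2 as the 0 V reference.
Source V1 fixes V_0 = 24 V.
KCL at each unknown node (sum of currents leaving = 0; resistances in Ω):
  Node 1: (V_1 - 24)/200 + (V_1 - 0)/20 = 0
Collecting terms: 0.055 × V_1 = 0.12  =>  V_1 = 2.182 V
I_R1 = (V_0 - V_1)/R1 = (24 - 2.182)/200 = 0.1091 A
P_R1 = I_R1² × R1 = (0.1091)² × 200 = 2.38 W

Final answer: 2.38 W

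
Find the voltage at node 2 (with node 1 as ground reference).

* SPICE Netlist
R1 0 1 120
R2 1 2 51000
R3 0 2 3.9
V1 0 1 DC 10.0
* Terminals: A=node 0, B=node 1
Nodal analysis, taking node 1 as the 0 V reference.
Source V1 fixes V_0 = 10 V.
KCL at each unknown node (sum of currents leaving = 0; resistances in Ω):
  Node 2: (V_2 - 0)/51000 + (V_2 - 10)/3.9 = 0
Collecting terms: 0.2564 × V_2 = 2.564  =>  V_2 = 9.999 V
The requested potential is V_2 = 9.999 V.

Final answer: V_2 = 9.999 V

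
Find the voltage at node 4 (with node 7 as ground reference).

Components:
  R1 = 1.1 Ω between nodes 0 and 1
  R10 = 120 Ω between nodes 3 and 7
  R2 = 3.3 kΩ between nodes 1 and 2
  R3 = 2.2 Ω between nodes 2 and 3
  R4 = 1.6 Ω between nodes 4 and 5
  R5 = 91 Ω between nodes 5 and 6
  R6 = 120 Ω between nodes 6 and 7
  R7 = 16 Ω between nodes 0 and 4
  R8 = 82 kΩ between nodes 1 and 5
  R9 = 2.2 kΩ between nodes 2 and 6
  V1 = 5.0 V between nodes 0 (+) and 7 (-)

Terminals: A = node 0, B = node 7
Nodal analysis, taking node 7 as the 0 V reference.
Source V1 fixes V_0 = 5 V.
KCL at each unknown node (sum of currents leaving = 0; resistances in Ω):
  Node 1: (V_1 - 5)/1.1 + (V_1 - V_2)/3300 + (V_1 - V_5)/82000 = 0
  Node 2: (V_2 - V_1)/3300 + (V_2 - V_3)/2.2 + (V_2 - V_6)/2200 = 0
  Node 3: (V_3 - V_2)/2.2 + (V_3 - 0)/120 = 0
  Node 4: (V_4 - V_5)/1.6 + (V_4 - 5)/16 = 0
  Node 5: (V_5 - V_4)/1.6 + (V_5 - V_6)/91 + (V_5 - V_1)/82000 = 0
  Node 6: (V_6 - V_5)/91 + (V_6 - 0)/120 + (V_6 - V_2)/2200 = 0
Collecting terms (coefficients in siemens):
  0.9094·V_1 - 0.000303·V_2 - 0.0000122·V_5 = 4.545
  0.4553·V_2 - 0.000303·V_1 - 0.4545·V_3 - 0.0004545·V_6 = 0
  0.4629·V_3 - 0.4545·V_2 = 0
  0.6875·V_4 - 0.625·V_5 = 0.3125
  0.636·V_5 - 0.0000122·V_1 - 0.625·V_4 - 0.01099·V_6 = 0
  0.01978·V_6 - 0.0004545·V_2 - 0.01099·V_5 = 0
Solving these 6 simultaneous equations (Gaussian elimination) gives:
  V_1 = 4.998 V, V_2 = 0.2999 V, V_3 = 0.2945 V, V_4 = 4.641 V
  V_5 = 4.606 V, V_6 = 2.566 V
The requested potential is V_4 = 4.641 V.

Final answer: V_4 = 4.641 V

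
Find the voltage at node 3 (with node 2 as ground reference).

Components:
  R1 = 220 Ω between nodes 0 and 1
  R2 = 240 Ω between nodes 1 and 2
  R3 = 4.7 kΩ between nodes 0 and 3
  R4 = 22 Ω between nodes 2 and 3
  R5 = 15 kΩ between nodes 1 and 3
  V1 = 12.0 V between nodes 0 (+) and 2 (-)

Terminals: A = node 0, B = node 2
Nodal analysis, taking node 2 as the 0 V reference.
Source V1 fixes V_0 = 12 V.
KCL at each unknown node (sum of currents leaving = 0; resistances in Ω):
  Node 1: (V_1 - 12)/220 + (V_1 - 0)/240 + (V_1 - V_3)/15000 = 0
  Node 3: (V_3 - 12)/4700 + (V_3 - 0)/22 + (V_3 - V_1)/15000 = 0
Collecting terms (coefficients in siemens):
  0.008779·V_1 - 0.00006667·V_3 = 0.05455
  0.04573·V_3 - 0.00006667·V_1 = 0.002553
Determinant D = (0.008779)(0.04573) - (-0.00006667)(-0.00006667) = 0.0004015
V_1 = [(0.05455)(0.04573) - (-0.00006667)(0.002553)]/D = 6.214 V
V_3 = [(0.008779)(0.002553) - (0.05455)(-0.00006667)]/D = 0.06488 V
The requested potential is V_3 = 0.06488 V.

Final answer: V_3 = 0.06488 V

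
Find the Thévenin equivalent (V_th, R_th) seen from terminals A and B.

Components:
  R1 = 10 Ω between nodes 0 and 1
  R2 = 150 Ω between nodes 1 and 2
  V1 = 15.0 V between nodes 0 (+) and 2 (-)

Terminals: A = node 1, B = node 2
Step 1 — V_th is the open-circuit voltage V_A - V_B (nothing connected across the terminals).
Nodal analysis, taking node 2 as the 0 V reference.
Source V1 fixes V_0 = 15 V.
KCL at each unknown node (sum of currents leaving = 0; resistances in Ω):
  Node 1: (V_1 - 15)/10 + (V_1 - 0)/150 = 0
Collecting terms: 0.1067 × V_1 = 1.5  =>  V_1 = 14.06 V
V_th = V_1 - V_2 = 14.06 - 0 = 14.06 V
Step 2 — R_th: zero the source — replace V1 by a short circuit (node 2 merges into node 0) — and find the resistance seen between A (node 1) and B (node 0).
Reduce the network between node 1 (A) and node 0 (B) by series/parallel combination:
  Rp1 = R1 ‖ R2 (parallel, both between nodes 0 and 1) = 1/(1/10 + 1/150) = 9.375 Ω
R_th = 9.375 Ω

Final answer: V_th = 14.06 V, R_th = 9.375 Ω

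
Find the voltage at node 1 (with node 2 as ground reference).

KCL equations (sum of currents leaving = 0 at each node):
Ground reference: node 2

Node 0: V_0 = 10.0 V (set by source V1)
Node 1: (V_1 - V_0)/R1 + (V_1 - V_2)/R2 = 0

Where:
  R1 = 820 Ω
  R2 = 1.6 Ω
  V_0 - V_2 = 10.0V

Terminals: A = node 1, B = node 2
Nodal analysis, taking node 2 as the 0 V reference.
Source V1 fixes V_0 = 10 V.
KCL at each unknown node (sum of currents leaving = 0; resistances in Ω):
  Node 1: (V_1 - 10)/820 + (V_1 - 0)/1.6 = 0
Collecting terms: 0.6262 × V_1 = 0.0122  =>  V_1 = 0.01947 V
The requested potential is V_1 = 0.01947 V.

Final answer: V_1 = 0.01947 V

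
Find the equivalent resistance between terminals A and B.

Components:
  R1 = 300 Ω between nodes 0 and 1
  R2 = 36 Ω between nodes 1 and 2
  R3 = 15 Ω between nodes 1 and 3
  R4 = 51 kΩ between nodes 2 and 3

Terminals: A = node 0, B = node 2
Reduce the network between node 0 (A) and node 2 (B) by series/parallel combination:
  Rs1 = R3 + R4 (series, joined only at node 3) = 15 + 51000 = 51020 Ω
  Rp1 = R2 ‖ Rs1 (parallel, both between nodes 1 and 2) = 1/(1/36 + 1/51020) = 35.97 Ω
  Rs2 = R1 + Rp1 (series, joined only at node 1) = 300 + 35.97 = 336 Ω
R_eq = 336 Ω

Final answer: 336 Ω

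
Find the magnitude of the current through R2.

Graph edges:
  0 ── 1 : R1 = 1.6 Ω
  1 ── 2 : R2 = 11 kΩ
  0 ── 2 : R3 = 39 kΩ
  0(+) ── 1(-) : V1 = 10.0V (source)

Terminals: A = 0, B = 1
Nodal analysis, taking node 1 as the 0 V reference.
Source V1 fixes V_0 = 10 V.
KCL at each unknown node (sum of currents leaving = 0; resistances in Ω):
  Node 2: (V_2 - 0)/11000 + (V_2 - 10)/39000 = 0
Collecting terms: 0.0001166 × V_2 = 0.0002564  =>  V_2 = 2.2 V
I_R2 = (V_1 - V_2)/R2 = (0 - 2.2)/11000 = -0.0002 A
|I_R2| = 0.0002 A

Final answer: |I_R2| = 0.0002 A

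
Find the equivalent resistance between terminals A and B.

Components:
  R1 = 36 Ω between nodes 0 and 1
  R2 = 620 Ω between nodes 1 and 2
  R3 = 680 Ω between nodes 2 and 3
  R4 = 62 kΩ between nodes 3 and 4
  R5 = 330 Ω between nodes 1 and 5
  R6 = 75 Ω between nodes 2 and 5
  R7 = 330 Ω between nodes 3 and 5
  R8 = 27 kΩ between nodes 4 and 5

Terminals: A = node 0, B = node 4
The network is not a plain series/parallel combination. Inject a 1 A test current into terminal A (node 0) and return it from terminal B (node 4); then R_eq = V_A / (1 A).
Nodal analysis, taking node 4 as the 0 V reference.
Current source I_test pushes 1 A into node 0 and draws it out of node 4.
KCL at each unknown node (sum of currents leaving = 0; resistances in Ω):
  Node 0: (V_0 - V_1)/36 - 1 = 0
  Node 1: (V_1 - V_0)/36 + (V_1 - V_2)/620 + (V_1 - V_5)/330 = 0
  Node 2: (V_2 - V_1)/620 + (V_2 - V_3)/680 + (V_2 - V_5)/75 = 0
  Node 3: (V_3 - V_2)/680 + (V_3 - 0)/62000 + (V_3 - V_5)/330 = 0
  Node 5: (V_5 - V_1)/330 + (V_5 - V_2)/75 + (V_5 - V_3)/330 + (V_5 - 0)/27000 = 0
Collecting terms (coefficients in siemens):
  0.02778·V_0 - 0.02778·V_1 = 1
  0.03242·V_1 - 0.02778·V_0 - 0.001613·V_2 - 0.00303·V_5 = 0
  0.01642·V_2 - 0.001613·V_1 - 0.001471·V_3 - 0.01333·V_5 = 0
  0.004517·V_3 - 0.001471·V_2 - 0.00303·V_5 = 0
  0.01943·V_5 - 0.00303·V_1 - 0.01333·V_2 - 0.00303·V_3 = 0
Solving these 5 simultaneous equations (Gaussian elimination) gives:
  V_0 = 19080 V, V_1 = 19050 V, V_2 = 18840 V, V_3 = 18770 V
  V_5 = 18830 V
R_eq = V_0 / 1 A = 19080 Ω = 19.08 kΩ

Final answer: 19.08 kΩ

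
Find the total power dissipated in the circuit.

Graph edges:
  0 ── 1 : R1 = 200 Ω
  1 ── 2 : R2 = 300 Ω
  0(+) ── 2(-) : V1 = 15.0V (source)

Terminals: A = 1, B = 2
Nodal analysis, taking node 2 as the 0 V reference.
Source V1 fixes V_0 = 15 V.
KCL at each unknown node (sum of currents leaving = 0; resistances in Ω):
  Node 1: (V_1 - 15)/200 + (V_1 - 0)/300 = 0
Collecting terms: 0.008333 × V_1 = 0.075  =>  V_1 = 9 V
Power in each resistor, P = (ΔV)²/R:
  P_R1 = (15 - 9)²/200 = 0.18 W
  P_R2 = (9 - 0)²/300 = 0.27 W
P_total = P_R1 + P_R2 = 0.45 W

Final answer: 0.45 W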